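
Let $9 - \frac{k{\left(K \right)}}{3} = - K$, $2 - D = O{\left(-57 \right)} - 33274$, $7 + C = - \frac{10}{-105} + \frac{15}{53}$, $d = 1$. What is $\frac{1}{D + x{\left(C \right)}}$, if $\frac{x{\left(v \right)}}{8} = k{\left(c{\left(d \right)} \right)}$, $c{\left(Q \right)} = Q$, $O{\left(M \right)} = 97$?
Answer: $\frac{1}{33419} \approx 2.9923 \cdot 10^{-5}$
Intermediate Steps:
$C = - \frac{7370}{1113}$ ($C = -7 + \left(- \frac{10}{-105} + \frac{15}{53}\right) = -7 + \left(\left(-10\right) \left(- \frac{1}{105}\right) + 15 \cdot \frac{1}{53}\right) = -7 + \left(\frac{2}{21} + \frac{15}{53}\right) = -7 + \frac{421}{1113} = - \frac{7370}{1113} \approx -6.6217$)
$D = 33179$ ($D = 2 - \left(97 - 33274\right) = 2 - -33177 = 2 + 33177 = 33179$)
$k{\left(K \right)} = 27 + 3 K$ ($k{\left(K \right)} = 27 - 3 \left(- K\right) = 27 + 3 K$)
$x{\left(v \right)} = 240$ ($x{\left(v \right)} = 8 \left(27 + 3 \cdot 1\right) = 8 \left(27 + 3\right) = 8 \cdot 30 = 240$)
$\frac{1}{D + x{\left(C \right)}} = \frac{1}{33179 + 240} = \frac{1}{33419}$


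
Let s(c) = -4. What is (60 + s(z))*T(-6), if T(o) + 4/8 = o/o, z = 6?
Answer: 28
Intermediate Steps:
T(o) = ½ (T(o) = -½ + o/o = -½ + 1 = ½)
(60 + s(z))*T(-6) = (60 - 4)*(½) = 56*(½) = 28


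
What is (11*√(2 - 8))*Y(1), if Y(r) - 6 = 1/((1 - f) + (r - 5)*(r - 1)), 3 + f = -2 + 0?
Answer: 407*I*√6/6 ≈ 166.16*I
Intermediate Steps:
f = -5 (f = -3 + (-2 + 0) = -3 - 2 = -5)
Y(r) = 6 + 1/(6 + (-1 + r)*(-5 + r)) (Y(r) = 6 + 1/((1 - 1*(-5)) + (r - 5)*(r - 1)) = 6 + 1/((1 + 5) + (-5 + r)*(-1 + r)) = 6 + 1/(6 + (-1 + r)*(-5 + r)))
(11*√(2 - 8))*Y(1) = (11*√(2 - 8))*((67 - 36*1 + 6*1²)/(11 + 1² - 6*1)) = (11*√(-6))*((67 - 36 + 6*1)/(11 + 1 - 6)) = (11*(I*√6))*((67 - 36 + 6)/6) = (11*I*√6)*((⅙)*37) = (11*I*√6)*(37/6) = 407*I*√6/6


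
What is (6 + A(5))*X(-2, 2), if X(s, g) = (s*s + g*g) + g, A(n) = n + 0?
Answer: 110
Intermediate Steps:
A(n) = n
X(s, g) = g + g**2 + s**2 (X(s, g) = (s**2 + g**2) + g = (g**2 + s**2) + g = g + g**2 + s**2)
(6 + A(5))*X(-2, 2) = (6 + 5)*(2 + 2**2 + (-2)**2) = 11*(2 + 4 + 4) = 11*10 = 110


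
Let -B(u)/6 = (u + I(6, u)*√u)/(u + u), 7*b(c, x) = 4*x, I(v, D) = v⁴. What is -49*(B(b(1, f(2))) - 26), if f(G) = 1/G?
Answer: 1421 + 95256*√14 ≈ 3.5784e+5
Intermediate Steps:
f(G) = 1/G
b(c, x) = 4*x/7 (b(c, x) = (4*x)/7 = 4*x/7)
B(u) = -3*(u + 1296*√u)/u (B(u) = -6*(u + 6⁴*√u)/(u + u) = -6*(u + 1296*√u)/(2*u) = -6*(u + 1296*√u)*1/(2*u) = -3*(u + 1296*√u)/u)
-49*(B(b(1, f(2))) - 26) = -49*((-3 - 3888*√14/2) - 26) = -49*((-3 - 1944*√14) - 26) = -49*(-29 - 1944*√14) = 1421 + 95256*√14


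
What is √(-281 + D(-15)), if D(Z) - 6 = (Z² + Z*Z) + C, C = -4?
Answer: 3*√19 ≈ 13.077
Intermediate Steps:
D(Z) = 2 + 2*Z² (D(Z) = 6 + ((Z² + Z*Z) - 4) = 6 + ((Z² + Z²) - 4) = 6 + (2*Z² - 4) = 6 + (-4 + 2*Z²) = 2 + 2*Z²)
√(-281 + D(-15)) = √(-281 + (2 + 2*(-15)²)) = √(-281 + (2 + 2*225)) = √(-281 + (2 + 450)) = √(-281 + 452) = √171 = 3*√19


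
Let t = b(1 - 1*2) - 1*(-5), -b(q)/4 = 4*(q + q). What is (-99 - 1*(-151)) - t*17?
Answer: -577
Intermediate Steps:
b(q) = -32*q (b(q) = -16*(q + q) = -16*2*q = -32*q)
t = 37 (t = -32*(1 - 1*2) - 1*(-5) = -32*(1 - 2) + 5 = -32*(-1) + 5 = 32 + 5 = 37)
(-99 - 1*(-151)) - t*17 = (-99 - 1*(-151)) - 37*17 = (-99 + 151) - 1*629 = 52 - 629 = -577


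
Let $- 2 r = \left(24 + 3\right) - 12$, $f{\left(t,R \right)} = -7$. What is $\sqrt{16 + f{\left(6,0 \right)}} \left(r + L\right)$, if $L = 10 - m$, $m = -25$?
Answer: $\frac{165}{2} \approx 82.5$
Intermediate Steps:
$L = 35$ ($L = 10 - -25 = 10 + 25 = 35$)
$r = - \frac{15}{2}$ ($r = - \frac{\left(24 + 3\right) - 12}{2} = - \frac{27 - 12}{2} = \left(- \frac{1}{2}\right) 15 = - \frac{15}{2} \approx -7.5$)
$\sqrt{16 + f{\left(6,0 \right)}} \left(r + L\right) = \sqrt{16 - 7} \left(- \frac{15}{2} + 35\right) = \sqrt{9} \cdot \frac{55}{2} = 3 \cdot \frac{55}{2} = \frac{165}{2}$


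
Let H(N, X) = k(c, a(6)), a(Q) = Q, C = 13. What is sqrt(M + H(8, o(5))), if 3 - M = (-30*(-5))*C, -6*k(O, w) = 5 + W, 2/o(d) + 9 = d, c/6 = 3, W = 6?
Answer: I*sqrt(70158)/6 ≈ 44.146*I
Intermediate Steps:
c = 18 (c = 6*3 = 18)
o(d) = 2/(-9 + d)
k(O, w) = -11/6 (k(O, w) = -(5 + 6)/6 = -1/6*11 = -11/6)
H(N, X) = -11/6
M = -1947 (M = 3 - (-30*(-5))*13 = 3 - (-5*(-30))*13 = 3 - 150*13 = 3 - 1*1950 = 3 - 1950 = -1947)
sqrt(M + H(8, o(5))) = sqrt(-1947 - 11/6) = sqrt(-11693/6) = I*sqrt(70158)/6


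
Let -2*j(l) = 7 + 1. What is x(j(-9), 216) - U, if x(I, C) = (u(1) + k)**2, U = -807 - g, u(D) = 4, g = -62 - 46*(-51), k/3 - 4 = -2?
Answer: 3191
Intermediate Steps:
k = 6 (k = 12 + 3*(-2) = 12 - 6 = 6)
j(l) = -4 (j(l) = -(7 + 1)/2 = -1/2*8 = -4)
g = 2284 (g = -62 + 2346 = 2284)
U = -3091 (U = -807 - 1*2284 = -807 - 2284 = -3091)
x(I, C) = 100 (x(I, C) = (4 + 6)**2 = 10**2 = 100)
x(j(-9), 216) - U = 100 - 1*(-3091) = 100 + 3091 = 3191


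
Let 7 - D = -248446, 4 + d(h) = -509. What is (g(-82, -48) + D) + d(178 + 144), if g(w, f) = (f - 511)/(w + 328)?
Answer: 60992681/246 ≈ 2.4794e+5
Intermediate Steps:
d(h) = -513 (d(h) = -4 - 509 = -513)
g(w, f) = (-511 + f)/(328 + w)
D = 248453 (D = 7 - 1*(-248446) = 7 + 248446 = 248453)
(g(-82, -48) + D) + d(178 + 144) = ((-511 - 48)/(328 - 82) + 248453) - 513 = (-559/246 + 248453) - 513 = 61118879/246 - 513 = 60992681/246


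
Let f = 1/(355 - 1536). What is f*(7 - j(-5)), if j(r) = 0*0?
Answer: -7/1181 ≈ -0.0059272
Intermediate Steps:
j(r) = 0
f = -1/1181 (f = 1/(-1181) = -1/1181 ≈ -0.00084674)
f*(7 - j(-5)) = -(7 - 1*0)/1181 = -(7 + 0)/1181 = -1/1181*7 = -7/1181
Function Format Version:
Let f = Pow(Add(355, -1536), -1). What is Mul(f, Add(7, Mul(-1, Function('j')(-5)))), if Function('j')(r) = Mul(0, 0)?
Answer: Rational(-7, 1181) ≈ -0.0059272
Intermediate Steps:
Function('j')(r) = 0
f = Rational(-1, 1181) (f = Pow(-1181, -1) = Rational(-1, 1181) ≈ -0.00084674)
Mul(f, Add(7, Mul(-1, Function('j')(-5)))) = Mul(Rational(-1, 1181), Add(7, Mul(-1, 0))) = Mul(Rational(-1, 1181), Add(7, 0)) = Mul(Rational(-1, 1181), 7) = Rational(-7, 1181)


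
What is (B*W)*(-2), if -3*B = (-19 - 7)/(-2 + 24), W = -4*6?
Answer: 208/11 ≈ 18.909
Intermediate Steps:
W = -24
B = 13/33 (B = -(-19 - 7)/(3*(-2 + 24)) = -(-26)/(3*22) = -1/3*(-13/11) = 13/33 ≈ 0.39394)
(B*W)*(-2) = ((13/33)*(-24))*(-2) = -104/11*(-2) = 208/11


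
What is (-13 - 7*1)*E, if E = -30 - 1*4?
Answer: 680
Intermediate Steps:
E = -34 (E = -30 - 4 = -34)
(-13 - 7*1)*E = (-13 - 7*1)*(-34) = (-13 - 7)*(-34) = -20*(-34) = 680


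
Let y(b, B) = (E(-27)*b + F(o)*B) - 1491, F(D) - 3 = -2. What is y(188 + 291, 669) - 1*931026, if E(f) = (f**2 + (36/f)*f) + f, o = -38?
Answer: -578346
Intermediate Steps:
F(D) = 1 (F(D) = 3 - 2 = 1)
E(f) = 36 + f + f**2 (E(f) = (f**2 + 36) + f = (36 + f**2) + f = 36 + f + f**2)
y(b, B) = -1491 + B + 738*b (y(b, B) = ((36 - 27 + (-27)**2)*b + 1*B) - 1491 = ((36 - 27 + 729)*b + B) - 1491 = (738*b + B) - 1491 = (B + 738*b) - 1491 = -1491 + B + 738*b)
y(188 + 291, 669) - 1*931026 = (-1491 + 669 + 738*(188 + 291)) - 1*931026 = (-1491 + 669 + 738*479) - 931026 = (-1491 + 669 + 353502) - 931026 = 352680 - 931026 = -578346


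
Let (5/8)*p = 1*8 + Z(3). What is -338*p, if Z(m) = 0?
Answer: -21632/5 ≈ -4326.4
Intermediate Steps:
p = 64/5 (p = 8*(1*8 + 0)/5 = 8*(8 + 0)/5 = (8/5)*8 = 64/5 ≈ 12.800)
-338*p = -338*64/5 = -21632/5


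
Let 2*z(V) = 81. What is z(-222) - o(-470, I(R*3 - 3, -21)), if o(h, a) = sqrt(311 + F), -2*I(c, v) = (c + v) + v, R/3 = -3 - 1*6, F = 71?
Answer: 81/2 - sqrt(382) ≈ 20.955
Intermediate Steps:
z(V) = 81/2 (z(V) = (1/2)*81 = 81/2)
R = -27 (R = 3*(-3 - 1*6) = 3*(-3 - 6) = 3*(-9) = -27)
I(c, v) = -v - c/2 (I(c, v) = -((c + v) + v)/2 = -(c + 2*v)/2 = -v - c/2)
o(h, a) = sqrt(382) (o(h, a) = sqrt(311 + 71) = sqrt(382))
z(-222) - o(-470, I(R*3 - 3, -21)) = 81/2 - sqrt(382)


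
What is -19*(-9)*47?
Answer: 8037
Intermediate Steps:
-19*(-9)*47 = 171*47 = 8037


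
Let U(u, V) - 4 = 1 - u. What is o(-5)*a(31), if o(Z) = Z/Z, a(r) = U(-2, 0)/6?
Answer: 7/6 ≈ 1.1667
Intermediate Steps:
U(u, V) = 5 - u (U(u, V) = 4 + (1 - u) = 5 - u)
a(r) = 7/6 (a(r) = (5 - 1*(-2))/6 = (5 + 2)*(1/6) = 7*(1/6) = 7/6)
o(Z) = 1
o(-5)*a(31) = 1*(7/6) = 7/6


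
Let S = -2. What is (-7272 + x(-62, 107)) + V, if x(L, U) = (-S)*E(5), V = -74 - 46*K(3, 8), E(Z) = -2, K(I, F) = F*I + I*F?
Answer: -9558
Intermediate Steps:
K(I, F) = 2*F*I (K(I, F) = F*I + F*I = 2*F*I)
V = -2282 (V = -74 - 92*8*3 = -74 - 46*48 = -74 - 2208 = -2282)
x(L, U) = -4 (x(L, U) = -1*(-2)*(-2) = 2*(-2) = -4)
(-7272 + x(-62, 107)) + V = (-7272 - 4) - 2282 = -7276 - 2282 = -9558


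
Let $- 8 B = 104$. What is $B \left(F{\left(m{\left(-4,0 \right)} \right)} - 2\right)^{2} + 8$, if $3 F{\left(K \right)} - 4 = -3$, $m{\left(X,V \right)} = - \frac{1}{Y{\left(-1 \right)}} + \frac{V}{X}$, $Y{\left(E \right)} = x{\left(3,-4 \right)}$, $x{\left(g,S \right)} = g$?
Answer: $- \frac{253}{9} \approx -28.111$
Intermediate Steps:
$Y{\left(E \right)} = 3$
$m{\left(X,V \right)} = - \frac{1}{3} + \frac{V}{X}$
$B = -13$ ($B = \left(- \frac{1}{8}\right) 104 = -13$)
$F{\left(K \right)} = \frac{1}{3}$ ($F{\left(K \right)} = \frac{4}{3} + \frac{1}{3} \left(-3\right) = \frac{4}{3} - 1 = \frac{1}{3}$)
$B \left(F{\left(m{\left(-4,0 \right)} \right)} - 2\right)^{2} + 8 = - 13 \left(\frac{1}{3} - 2\right)^{2} + 8 = - 13 \left(- \frac{5}{3}\right)^{2} + 8 = \left(-13\right) \frac{25}{9} + 8 = - \frac{325}{9} + 8 = - \frac{253}{9}$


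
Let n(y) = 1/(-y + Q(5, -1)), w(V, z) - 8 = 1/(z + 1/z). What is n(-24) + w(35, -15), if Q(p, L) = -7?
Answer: 30707/3842 ≈ 7.9925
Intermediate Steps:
w(V, z) = 8 + 1/(z + 1/z)
n(y) = 1/(-7 - y) (n(y) = 1/(-y - 7) = 1/(-7 - y))
n(-24) + w(35, -15) = -1/(7 - 24) + (8 - 15 + 8*(-15)²)/(1 + (-15)²) = -1/(-17) + (8 - 15 + 8*225)/(1 + 225) = -1*(-1/17) + (8 - 15 + 1800)/226 = 1/17 + (1/226)*1793 = 1/17 + 1793/226 = 30707/3842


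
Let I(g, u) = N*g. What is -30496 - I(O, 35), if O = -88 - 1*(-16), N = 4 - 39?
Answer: -33016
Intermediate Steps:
N = -35
O = -72 (O = -88 + 16 = -72)
I(g, u) = -35*g
-30496 - I(O, 35) = -30496 - (-35)*(-72) = -30496 - 1*2520 = -30496 - 2520 = -33016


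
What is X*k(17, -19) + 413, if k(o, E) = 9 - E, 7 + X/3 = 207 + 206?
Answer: 34517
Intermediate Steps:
X = 1218 (X = -21 + 3*(207 + 206) = -21 + 3*413 = -21 + 1239 = 1218)
X*k(17, -19) + 413 = 1218*(9 - 1*(-19)) + 413 = 1218*(9 + 19) + 413 = 1218*28 + 413 = 34104 + 413 = 34517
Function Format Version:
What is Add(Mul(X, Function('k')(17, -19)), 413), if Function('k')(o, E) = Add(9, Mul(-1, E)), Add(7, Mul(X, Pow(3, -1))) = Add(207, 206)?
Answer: 34517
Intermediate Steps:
X = 1218 (X = Add(-21, Mul(3, Add(207, 206))) = Add(-21, Mul(3, 413)) = Add(-21, 1239) = 1218)
Add(Mul(X, Function('k')(17, -19)), 413) = Add(Mul(1218, Add(9, Mul(-1, -19))), 413) = Add(Mul(1218, Add(9, 19)), 413) = Add(Mul(1218, 28), 413) = Add(34104, 413) = 34517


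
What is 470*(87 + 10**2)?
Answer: 87890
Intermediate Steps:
470*(87 + 10**2) = 470*(87 + 100) = 470*187 = 87890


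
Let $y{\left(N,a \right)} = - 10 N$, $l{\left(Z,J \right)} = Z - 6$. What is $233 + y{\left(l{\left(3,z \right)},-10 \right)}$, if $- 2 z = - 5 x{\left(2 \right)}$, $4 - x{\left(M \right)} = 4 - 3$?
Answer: $263$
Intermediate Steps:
$x{\left(M \right)} = 3$ ($x{\left(M \right)} = 4 - \left(4 - 3\right) = 4 - 1 = 3$)
$z = \frac{15}{2}$ ($z = - \frac{\left(-5\right) 3}{2} = \left(- \frac{1}{2}\right) \left(-15\right) = \frac{15}{2} \approx 7.5$)
$l{\left(Z,J \right)} = -6 + Z$ ($l{\left(Z,J \right)} = Z - 6 = -6 + Z$)
$233 + y{\left(l{\left(3,z \right)},-10 \right)} = 233 - 10 \left(-6 + 3\right) = 233 - -30 = 233 + 30 = 263$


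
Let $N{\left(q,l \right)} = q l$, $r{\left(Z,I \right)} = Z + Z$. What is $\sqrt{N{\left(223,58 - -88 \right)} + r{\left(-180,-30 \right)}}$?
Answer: $\sqrt{32198} \approx 179.44$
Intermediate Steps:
$r{\left(Z,I \right)} = 2 Z$
$N{\left(q,l \right)} = l q$
$\sqrt{N{\left(223,58 - -88 \right)} + r{\left(-180,-30 \right)}} = \sqrt{\left(58 - -88\right) 223 + 2 \left(-180\right)} = \sqrt{\left(58 + 88\right) 223 - 360} = \sqrt{146 \cdot 223 - 360} = \sqrt{32558 - 360} = \sqrt{32198}$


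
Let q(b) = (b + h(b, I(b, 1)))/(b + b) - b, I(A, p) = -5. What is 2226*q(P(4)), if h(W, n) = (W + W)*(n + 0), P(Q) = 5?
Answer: -21147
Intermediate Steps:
h(W, n) = 2*W*n (h(W, n) = (2*W)*n = 2*W*n)
q(b) = -9/2 - b (q(b) = (b + 2*b*(-5))/(b + b) - b = (b - 10*b)/((2*b)) - b = (-9*b)*(1/(2*b)) - b = -9/2 - b)
2226*q(P(4)) = 2226*(-9/2 - 1*5) = 2226*(-9/2 - 5) = 2226*(-19/2) = -21147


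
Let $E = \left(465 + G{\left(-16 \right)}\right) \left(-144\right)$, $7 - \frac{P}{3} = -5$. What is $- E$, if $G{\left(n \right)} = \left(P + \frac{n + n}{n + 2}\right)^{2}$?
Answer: $\frac{13623696}{49} \approx 2.7803 \cdot 10^{5}$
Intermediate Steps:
$P = 36$ ($P = 21 - -15 = 21 + 15 = 36$)
$G{\left(n \right)} = \left(36 + \frac{2 n}{2 + n}\right)^{2}$ ($G{\left(n \right)} = \left(36 + \frac{n + n}{n + 2}\right)^{2} = \left(36 + \frac{2 n}{2 + n}\right)^{2}$)
$E = - \frac{13623696}{49}$ ($E = \left(465 + \frac{4 \left(36 + 19 \left(-16\right)\right)^{2}}{\left(2 - 16\right)^{2}}\right) \left(-144\right) = \left(465 + \frac{4 \left(36 - 304\right)^{2}}{196}\right) \left(-144\right) = \left(465 + 4 \cdot \frac{1}{196} \left(-268\right)^{2}\right) \left(-144\right) = \left(465 + 4 \cdot \frac{1}{196} \cdot 71824\right) \left(-144\right) = \left(465 + \frac{71824}{49}\right) \left(-144\right) = \frac{94609}{49} \left(-144\right) = - \frac{13623696}{49} \approx -2.7803 \cdot 10^{5}$)
$- E = \left(-1\right) \left(- \frac{13623696}{49}\right) = \frac{13623696}{49}$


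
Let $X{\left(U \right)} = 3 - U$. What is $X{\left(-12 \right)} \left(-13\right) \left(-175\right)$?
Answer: $34125$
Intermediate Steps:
$X{\left(-12 \right)} \left(-13\right) \left(-175\right) = \left(3 - -12\right) \left(-13\right) \left(-175\right) = \left(3 + 12\right) \left(-13\right) \left(-175\right) = 15 \left(-13\right) \left(-175\right) = \left(-195\right) \left(-175\right) = 34125$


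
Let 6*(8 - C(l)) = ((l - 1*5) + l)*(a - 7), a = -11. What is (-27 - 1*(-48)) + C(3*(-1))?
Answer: -4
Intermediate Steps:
C(l) = -7 + 6*l (C(l) = 8 - ((l - 1*5) + l)*(-11 - 7)/6 = 8 - ((l - 5) + l)*(-18)/6 = 8 - ((-5 + l) + l)*(-18)/6 = 8 - (-5 + 2*l)*(-18)/6 = 8 - (90 - 36*l)/6 = 8 + (-15 + 6*l) = -7 + 6*l)
(-27 - 1*(-48)) + C(3*(-1)) = (-27 - 1*(-48)) + (-7 + 6*(3*(-1))) = (-27 + 48) + (-7 + 6*(-3)) = 21 + (-7 - 18) = 21 - 25 = -4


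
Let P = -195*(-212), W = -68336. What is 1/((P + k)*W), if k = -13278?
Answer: -1/1917644832 ≈ -5.2147e-10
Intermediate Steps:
P = 41340
1/((P + k)*W) = 1/((41340 - 13278)*(-68336)) = -1/68336/28062 = (1/28062)*(-1/68336) = -1/1917644832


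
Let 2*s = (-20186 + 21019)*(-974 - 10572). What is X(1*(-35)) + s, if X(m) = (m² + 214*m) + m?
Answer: -4815209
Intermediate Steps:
X(m) = m² + 215*m
s = -4808909 (s = ((-20186 + 21019)*(-974 - 10572))/2 = (833*(-11546))/2 = (½)*(-9617818) = -4808909)
X(1*(-35)) + s = (1*(-35))*(215 + 1*(-35)) - 4808909 = -35*(215 - 35) - 4808909 = -35*180 - 4808909 = -6300 - 4808909 = -4815209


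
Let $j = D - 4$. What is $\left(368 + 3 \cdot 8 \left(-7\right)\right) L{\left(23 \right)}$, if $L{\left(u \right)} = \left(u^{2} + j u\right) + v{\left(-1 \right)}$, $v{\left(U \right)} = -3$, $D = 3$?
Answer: $100600$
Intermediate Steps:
$j = -1$ ($j = 3 - 4 = -1$)
$L{\left(u \right)} = -3 + u^{2} - u$ ($L{\left(u \right)} = \left(u^{2} - u\right) - 3 = -3 + u^{2} - u$)
$\left(368 + 3 \cdot 8 \left(-7\right)\right) L{\left(23 \right)} = \left(368 + 3 \cdot 8 \left(-7\right)\right) \left(-3 + 23^{2} - 23\right) = \left(368 + 24 \left(-7\right)\right) \left(-3 + 529 - 23\right) = \left(368 - 168\right) 503 = 200 \cdot 503 = 100600$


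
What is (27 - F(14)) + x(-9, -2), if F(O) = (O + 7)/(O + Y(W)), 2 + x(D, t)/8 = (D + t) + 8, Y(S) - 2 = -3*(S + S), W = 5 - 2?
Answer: -5/2 ≈ -2.5000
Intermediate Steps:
W = 3
Y(S) = 2 - 6*S (Y(S) = 2 - 3*(S + S) = 2 - 6*S)
x(D, t) = 48 + 8*D + 8*t (x(D, t) = -16 + 8*((D + t) + 8) = -16 + 8*(8 + D + t) = -16 + (64 + 8*D + 8*t) = 48 + 8*D + 8*t)
F(O) = (7 + O)/(-16 + O) (F(O) = (O + 7)/(O + (2 - 6*3)) = (7 + O)/(O + (2 - 18)) = (7 + O)/(O - 16) = (7 + O)/(-16 + O))
(27 - F(14)) + x(-9, -2) = (27 - (7 + 14)/(-16 + 14)) + (48 + 8*(-9) + 8*(-2)) = (27 - 21/(-2)) + (48 - 72 - 16) = (27 - (-1)*21/2) - 40 = (27 - 1*(-21/2)) - 40 = (27 + 21/2) - 40 = 75/2 - 40 = -5/2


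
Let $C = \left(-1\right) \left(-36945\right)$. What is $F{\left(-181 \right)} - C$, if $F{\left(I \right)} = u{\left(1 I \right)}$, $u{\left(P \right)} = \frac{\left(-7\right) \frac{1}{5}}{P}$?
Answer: $- \frac{33435218}{905} \approx -36945.0$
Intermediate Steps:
$u{\left(P \right)} = - \frac{7}{5 P}$ ($u{\left(P \right)} = \frac{\left(-7\right) \frac{1}{5}}{P} = - \frac{7}{5 P}$)
$F{\left(I \right)} = - \frac{7}{5 I}$ ($F{\left(I \right)} = - \frac{7}{5 \cdot 1 I} = - \frac{7}{5 I}$)
$C = 36945$
$F{\left(-181 \right)} - C = - \frac{7}{5 \left(-181\right)} - 36945 = \left(- \frac{7}{5}\right) \left(- \frac{1}{181}\right) - 36945 = \frac{7}{905} - 36945 = - \frac{33435218}{905}$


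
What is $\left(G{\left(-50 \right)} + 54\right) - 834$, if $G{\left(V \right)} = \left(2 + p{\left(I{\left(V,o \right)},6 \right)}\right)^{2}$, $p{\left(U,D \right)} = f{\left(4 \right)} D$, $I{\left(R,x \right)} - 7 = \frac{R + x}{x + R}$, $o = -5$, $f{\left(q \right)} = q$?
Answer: $-104$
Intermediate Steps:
$I{\left(R,x \right)} = 8$ ($I{\left(R,x \right)} = 7 + \frac{R + x}{x + R} = 7 + \frac{R + x}{R + x} = 7 + 1 = 8$)
$p{\left(U,D \right)} = 4 D$
$G{\left(V \right)} = 676$ ($G{\left(V \right)} = \left(2 + 4 \cdot 6\right)^{2} = \left(2 + 24\right)^{2} = 26^{2} = 676$)
$\left(G{\left(-50 \right)} + 54\right) - 834 = \left(676 + 54\right) - 834 = 730 - 834 = -104$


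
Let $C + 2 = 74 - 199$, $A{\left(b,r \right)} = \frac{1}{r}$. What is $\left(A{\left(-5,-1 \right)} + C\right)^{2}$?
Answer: $16384$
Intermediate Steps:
$C = -127$ ($C = -2 + \left(74 - 199\right) = -2 - 125 = -127$)
$\left(A{\left(-5,-1 \right)} + C\right)^{2} = \left(\frac{1}{-1} - 127\right)^{2} = \left(-1 - 127\right)^{2} = \left(-128\right)^{2} = 16384$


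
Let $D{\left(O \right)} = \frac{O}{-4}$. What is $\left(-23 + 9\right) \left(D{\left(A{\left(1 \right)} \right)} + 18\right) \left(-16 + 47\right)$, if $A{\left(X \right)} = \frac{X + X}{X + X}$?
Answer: $- \frac{15407}{2} \approx -7703.5$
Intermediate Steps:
$A{\left(X \right)} = 1$ ($A{\left(X \right)} = \frac{2 X}{2 X} = 2 X \frac{1}{2 X} = 1$)
$D{\left(O \right)} = - \frac{O}{4}$ ($D{\left(O \right)} = O \left(- \frac{1}{4}\right) = - \frac{O}{4}$)
$\left(-23 + 9\right) \left(D{\left(A{\left(1 \right)} \right)} + 18\right) \left(-16 + 47\right) = \left(-23 + 9\right) \left(\left(- \frac{1}{4}\right) 1 + 18\right) \left(-16 + 47\right) = - 14 \left(- \frac{1}{4} + 18\right) 31 = \left(-14\right) \frac{71}{4} \cdot 31 = \left(- \frac{497}{2}\right) 31 = - \frac{15407}{2}$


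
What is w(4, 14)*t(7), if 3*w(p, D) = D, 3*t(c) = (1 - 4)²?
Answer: 14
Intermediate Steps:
t(c) = 3 (t(c) = (1 - 4)²/3 = (⅓)*(-3)² = (⅓)*9 = 3)
w(p, D) = D/3
w(4, 14)*t(7) = ((⅓)*14)*3 = (14/3)*3 = 14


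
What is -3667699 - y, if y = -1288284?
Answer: -2379415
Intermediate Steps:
-3667699 - y = -3667699 - 1*(-1288284) = -3667699 + 1288284 = -2379415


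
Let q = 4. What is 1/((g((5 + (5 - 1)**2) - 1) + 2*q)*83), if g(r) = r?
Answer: 1/2324 ≈ 0.00043029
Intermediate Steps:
1/((g((5 + (5 - 1)**2) - 1) + 2*q)*83) = 1/((((5 + (5 - 1)**2) - 1) + 2*4)*83) = 1/((((5 + 4**2) - 1) + 8)*83) = 1/((((5 + 16) - 1) + 8)*83) = 1/(((21 - 1) + 8)*83) = 1/((20 + 8)*83) = 1/(28*83) = 1/2324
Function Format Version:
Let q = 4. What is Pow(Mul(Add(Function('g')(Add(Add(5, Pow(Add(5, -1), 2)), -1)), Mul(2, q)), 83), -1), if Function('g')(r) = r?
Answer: Rational(1, 2324) ≈ 0.00043029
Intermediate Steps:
Pow(Mul(Add(Function('g')(Add(Add(5, Pow(Add(5, -1), 2)), -1)), Mul(2, q)), 83), -1) = Pow(Mul(Add(Add(Add(5, Pow(Add(5, -1), 2)), -1), Mul(2, 4)), 83), -1) = Pow(Mul(Add(Add(Add(5, Pow(4, 2)), -1), 8), 83), -1) = Pow(Mul(Add(Add(Add(5, 16), -1), 8), 83), -1) = Pow(Mul(Add(Add(21, -1), 8), 83), -1) = Pow(Mul(Add(20, 8), 83), -1) = Pow(Mul(28, 83), -1) = Pow(2324, -1) = Rational(1, 2324)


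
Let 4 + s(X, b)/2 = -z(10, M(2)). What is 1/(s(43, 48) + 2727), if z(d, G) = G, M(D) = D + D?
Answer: 1/2711 ≈ 0.00036887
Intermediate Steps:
M(D) = 2*D
s(X, b) = -16 (s(X, b) = -8 + 2*(-2*2) = -8 + 2*(-1*4) = -8 + 2*(-4) = -8 - 8 = -16)
1/(s(43, 48) + 2727) = 1/(-16 + 2727) = 1/2711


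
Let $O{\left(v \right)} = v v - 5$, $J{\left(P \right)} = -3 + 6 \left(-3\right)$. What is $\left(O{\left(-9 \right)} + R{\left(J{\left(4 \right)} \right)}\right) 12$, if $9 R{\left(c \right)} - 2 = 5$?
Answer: $\frac{2764}{3} \approx 921.33$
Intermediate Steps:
$J{\left(P \right)} = -21$ ($J{\left(P \right)} = -3 - 18 = -21$)
$R{\left(c \right)} = \frac{7}{9}$ ($R{\left(c \right)} = \frac{2}{9} + \frac{1}{9} \cdot 5 = \frac{2}{9} + \frac{5}{9} = \frac{7}{9}$)
$O{\left(v \right)} = -5 + v^{2}$ ($O{\left(v \right)} = v^{2} - 5 = -5 + v^{2}$)
$\left(O{\left(-9 \right)} + R{\left(J{\left(4 \right)} \right)}\right) 12 = \left(\left(-5 + \left(-9\right)^{2}\right) + \frac{7}{9}\right) 12 = \left(\left(-5 + 81\right) + \frac{7}{9}\right) 12 = \left(76 + \frac{7}{9}\right) 12 = \frac{691}{9} \cdot 12 = \frac{2764}{3}$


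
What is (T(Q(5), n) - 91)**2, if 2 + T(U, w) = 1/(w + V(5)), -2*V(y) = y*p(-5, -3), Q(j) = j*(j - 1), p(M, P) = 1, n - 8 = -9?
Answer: 426409/49 ≈ 8702.2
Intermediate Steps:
n = -1 (n = 8 - 9 = -1)
Q(j) = j*(-1 + j)
V(y) = -y/2
T(U, w) = -2 + 1/(-5/2 + w) (T(U, w) = -2 + 1/(w - 1/2*5) = -2 + 1/(w - 5/2) = -2 + 1/(-5/2 + w))
(T(Q(5), n) - 91)**2 = (4*(3 - 1*(-1))/(-5 + 2*(-1)) - 91)**2 = (4*(3 + 1)/(-5 - 2) - 91)**2 = (4*4/(-7) - 91)**2 = (4*(-1/7)*4 - 91)**2 = (-16/7 - 91)**2 = (-653/7)**2 = 426409/49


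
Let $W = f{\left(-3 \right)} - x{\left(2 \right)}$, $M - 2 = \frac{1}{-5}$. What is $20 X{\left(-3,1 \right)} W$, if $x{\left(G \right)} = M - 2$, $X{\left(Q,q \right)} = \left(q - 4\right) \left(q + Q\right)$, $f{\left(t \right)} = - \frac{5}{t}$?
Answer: $224$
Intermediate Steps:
$M = \frac{9}{5}$ ($M = 2 + \frac{1}{-5} = 2 - \frac{1}{5} = \frac{9}{5} \approx 1.8$)
$X{\left(Q,q \right)} = \left(-4 + q\right) \left(Q + q\right)$
$x{\left(G \right)} = - \frac{1}{5}$ ($x{\left(G \right)} = \frac{9}{5} - 2 = - \frac{1}{5}$)
$W = \frac{28}{15}$ ($W = - \frac{5}{-3} - - \frac{1}{5} = \left(-5\right) \left(- \frac{1}{3}\right) + \frac{1}{5} = \frac{5}{3} + \frac{1}{5} = \frac{28}{15} \approx 1.8667$)
$20 X{\left(-3,1 \right)} W = 20 \left(1^{2} - -12 - 4 - 3\right) \frac{28}{15} = 20 \left(1 + 12 - 4 - 3\right) \frac{28}{15} = 20 \cdot 6 \cdot \frac{28}{15} = 120 \cdot \frac{28}{15} = 224$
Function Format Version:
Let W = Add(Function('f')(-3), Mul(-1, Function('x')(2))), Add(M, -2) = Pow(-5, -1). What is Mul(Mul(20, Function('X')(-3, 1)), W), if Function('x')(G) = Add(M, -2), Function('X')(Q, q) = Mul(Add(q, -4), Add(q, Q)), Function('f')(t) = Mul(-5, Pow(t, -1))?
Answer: 224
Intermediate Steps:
M = Rational(9, 5) (M = Add(2, Pow(-5, -1)) = Add(2, Rational(-1, 5)) = Rational(9, 5) ≈ 1.8000)
Function('X')(Q, q) = Mul(Add(-4, q), Add(Q, q))
Function('x')(G) = Rational(-1, 5) (Function('x')(G) = Add(Rational(9, 5), -2) = Rational(-1, 5))
W = Rational(28, 15) (W = Add(Mul(-5, Pow(-3, -1)), Mul(-1, Rational(-1, 5))) = Add(Mul(-5, Rational(-1, 3)), Rational(1, 5)) = Add(Rational(5, 3), Rational(1, 5)) = Rational(28, 15) ≈ 1.8667)
Mul(Mul(20, Function('X')(-3, 1)), W) = Mul(Mul(20, Add(Pow(1, 2), Mul(-4, -3), Mul(-4, 1), Mul(-3, 1))), Rational(28, 15)) = Mul(Mul(20, Add(1, 12, -4, -3)), Rational(28, 15)) = Mul(Mul(20, 6), Rational(28, 15)) = Mul(120, Rational(28, 15)) = 224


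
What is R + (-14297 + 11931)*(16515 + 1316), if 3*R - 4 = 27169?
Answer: -126537265/3 ≈ -4.2179e+7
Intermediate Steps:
R = 27173/3 (R = 4/3 + (⅓)*27169 = 4/3 + 27169/3 = 27173/3 ≈ 9057.7)
R + (-14297 + 11931)*(16515 + 1316) = 27173/3 + (-14297 + 11931)*(16515 + 1316) = 27173/3 - 2366*17831 = 27173/3 - 42188146 = -126537265/3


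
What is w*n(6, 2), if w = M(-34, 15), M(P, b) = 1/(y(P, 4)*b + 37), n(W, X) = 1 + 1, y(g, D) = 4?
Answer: 2/97 ≈ 0.020619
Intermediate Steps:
n(W, X) = 2
M(P, b) = 1/(37 + 4*b) (M(P, b) = 1/(4*b + 37) = 1/(37 + 4*b))
w = 1/97 (w = 1/(37 + 4*15) = 1/(37 + 60) = 1/97 ≈ 0.010309)
w*n(6, 2) = (1/97)*2 = 2/97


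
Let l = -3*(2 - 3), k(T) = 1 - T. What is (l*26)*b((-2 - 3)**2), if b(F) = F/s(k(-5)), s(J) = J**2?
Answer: 325/6 ≈ 54.167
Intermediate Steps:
l = 3 (l = -3*(-1) = 3)
b(F) = F/36 (b(F) = F/((1 - 1*(-5))**2) = F/((1 + 5)**2) = F/(6**2) = F/36)
(l*26)*b((-2 - 3)**2) = (3*26)*((-2 - 3)**2/36) = 78*((1/36)*(-5)**2) = 78*((1/36)*25) = 78*(25/36) = 325/6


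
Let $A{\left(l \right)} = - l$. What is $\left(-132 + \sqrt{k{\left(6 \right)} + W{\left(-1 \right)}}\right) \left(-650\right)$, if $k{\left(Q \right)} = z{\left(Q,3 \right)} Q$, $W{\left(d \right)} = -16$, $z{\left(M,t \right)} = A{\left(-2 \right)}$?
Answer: $85800 - 1300 i \approx 85800.0 - 1300.0 i$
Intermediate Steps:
$z{\left(M,t \right)} = 2$ ($z{\left(M,t \right)} = \left(-1\right) \left(-2\right) = 2$)
$k{\left(Q \right)} = 2 Q$
$\left(-132 + \sqrt{k{\left(6 \right)} + W{\left(-1 \right)}}\right) \left(-650\right) = \left(-132 + \sqrt{2 \cdot 6 - 16}\right) \left(-650\right) = \left(-132 + \sqrt{12 - 16}\right) \left(-650\right) = \left(-132 + \sqrt{-4}\right) \left(-650\right) = \left(-132 + 2 i\right) \left(-650\right) = 85800 - 1300 i$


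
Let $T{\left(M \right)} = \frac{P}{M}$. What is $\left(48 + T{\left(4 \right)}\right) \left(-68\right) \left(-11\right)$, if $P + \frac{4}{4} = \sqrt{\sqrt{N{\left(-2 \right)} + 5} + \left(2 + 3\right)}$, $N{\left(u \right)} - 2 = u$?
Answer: $35717 + 187 \sqrt{5 + \sqrt{5}} \approx 36220.0$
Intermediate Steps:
$N{\left(u \right)} = 2 + u$
$P = -1 + \sqrt{5 + \sqrt{5}}$ ($P = -1 + \sqrt{\sqrt{\left(2 - 2\right) + 5} + \left(2 + 3\right)} = -1 + \sqrt{\sqrt{0 + 5} + 5} = -1 + \sqrt{\sqrt{5} + 5} = -1 + \sqrt{5 + \sqrt{5}} \approx 1.69$)
$T{\left(M \right)} = \frac{-1 + \sqrt{5 + \sqrt{5}}}{M}$
$\left(48 + T{\left(4 \right)}\right) \left(-68\right) \left(-11\right) = \left(48 + \frac{-1 + \sqrt{5 + \sqrt{5}}}{4}\right) \left(-68\right) \left(-11\right) = \left(48 - \left(\frac{1}{4} - \frac{\sqrt{5 + \sqrt{5}}}{4}\right)\right) \left(-68\right) \left(-11\right) = \left(\frac{191}{4} + \frac{\sqrt{5 + \sqrt{5}}}{4}\right) \left(-68\right) \left(-11\right) = \left(-3247 - 17 \sqrt{5 + \sqrt{5}}\right) \left(-11\right) = 35717 + 187 \sqrt{5 + \sqrt{5}}$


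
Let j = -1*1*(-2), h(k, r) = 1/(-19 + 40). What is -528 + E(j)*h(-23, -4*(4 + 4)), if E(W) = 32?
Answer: -11056/21 ≈ -526.48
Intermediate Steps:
h(k, r) = 1/21
j = 2 (j = -1*(-2) = 2)
-528 + E(j)*h(-23, -4*(4 + 4)) = -528 + 32*(1/21) = -528 + 32/21 = -11056/21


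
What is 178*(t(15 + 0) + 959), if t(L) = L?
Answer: 173372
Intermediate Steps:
178*(t(15 + 0) + 959) = 178*((15 + 0) + 959) = 178*(15 + 959) = 178*974 = 173372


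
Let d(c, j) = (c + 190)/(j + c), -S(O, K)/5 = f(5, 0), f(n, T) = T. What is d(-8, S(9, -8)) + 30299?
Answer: 121105/4 ≈ 30276.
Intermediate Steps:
S(O, K) = 0 (S(O, K) = -5*0 = 0)
d(c, j) = (190 + c)/(c + j)
d(-8, S(9, -8)) + 30299 = (190 - 8)/(-8 + 0) + 30299 = 182/(-8) + 30299 = -⅛*182 + 30299 = -91/4 + 30299 = 121105/4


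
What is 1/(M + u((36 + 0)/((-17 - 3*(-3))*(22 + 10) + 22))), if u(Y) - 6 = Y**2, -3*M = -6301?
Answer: 507/1067923 ≈ 0.00047475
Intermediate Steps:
M = 6301/3 (M = -1/3*(-6301) = 6301/3 ≈ 2100.3)
u(Y) = 6 + Y**2
1/(M + u((36 + 0)/((-17 - 3*(-3))*(22 + 10) + 22))) = 1/(6301/3 + (6 + ((36 + 0)/((-17 - 3*(-3))*(22 + 10) + 22))**2)) = 1/(6301/3 + (6 + (36/((-17 + 9)*32 + 22))**2)) = 1/(6301/3 + (6 + (36/(-8*32 + 22))**2)) = 1/(6301/3 + (6 + (36/(-256 + 22))**2)) = 1/(6301/3 + (6 + (36/(-234))**2)) = 1/(6301/3 + (6 + (36*(-1/234))**2)) = 1/(6301/3 + (6 + (-2/13)**2)) = 1/(6301/3 + (6 + 4/169)) = 1/(6301/3 + 1018/169) = 1/(1067923/507) = 507/1067923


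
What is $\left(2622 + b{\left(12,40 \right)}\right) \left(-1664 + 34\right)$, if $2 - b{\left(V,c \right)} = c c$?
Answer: $-1669120$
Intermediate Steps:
$b{\left(V,c \right)} = 2 - c^{2}$ ($b{\left(V,c \right)} = 2 - c c = 2 - c^{2}$)
$\left(2622 + b{\left(12,40 \right)}\right) \left(-1664 + 34\right) = \left(2622 + \left(2 - 40^{2}\right)\right) \left(-1664 + 34\right) = \left(2622 + \left(2 - 1600\right)\right) \left(-1630\right) = \left(2622 - 1598\right) \left(-1630\right) = 1024 \left(-1630\right) = -1669120$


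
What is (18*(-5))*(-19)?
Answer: 1710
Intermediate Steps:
(18*(-5))*(-19) = -90*(-19) = 1710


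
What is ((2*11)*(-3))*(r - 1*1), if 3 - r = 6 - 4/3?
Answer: 176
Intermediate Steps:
r = -5/3 (r = 3 - (6 - 4/3) = 3 - 1*14/3 = 3 - 14/3 = -5/3 ≈ -1.6667)
((2*11)*(-3))*(r - 1*1) = ((2*11)*(-3))*(-5/3 - 1*1) = (22*(-3))*(-5/3 - 1) = -66*(-8/3) = 176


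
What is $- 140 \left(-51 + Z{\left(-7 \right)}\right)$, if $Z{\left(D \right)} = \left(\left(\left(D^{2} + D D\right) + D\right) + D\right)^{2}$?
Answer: $-980700$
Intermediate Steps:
$Z{\left(D \right)} = \left(2 D + 2 D^{2}\right)^{2}$ ($Z{\left(D \right)} = \left(\left(\left(D^{2} + D^{2}\right) + D\right) + D\right)^{2} = \left(\left(2 D^{2} + D\right) + D\right)^{2} = \left(\left(D + 2 D^{2}\right) + D\right)^{2} = \left(2 D + 2 D^{2}\right)^{2}$)
$- 140 \left(-51 + Z{\left(-7 \right)}\right) = - 140 \left(-51 + 4 \left(-7\right)^{2} \left(1 - 7\right)^{2}\right) = - 140 \left(-51 + 4 \cdot 49 \left(-6\right)^{2}\right) = - 140 \left(-51 + 4 \cdot 49 \cdot 36\right) = - 140 \left(-51 + 7056\right) = \left(-140\right) 7005 = -980700$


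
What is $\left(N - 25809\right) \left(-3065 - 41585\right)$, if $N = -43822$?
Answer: $3109024150$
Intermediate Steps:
$\left(N - 25809\right) \left(-3065 - 41585\right) = \left(-43822 - 25809\right) \left(-3065 - 41585\right) = \left(-69631\right) \left(-44650\right) = 3109024150$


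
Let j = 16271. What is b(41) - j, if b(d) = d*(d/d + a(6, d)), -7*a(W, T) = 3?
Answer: -113733/7 ≈ -16248.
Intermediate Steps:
a(W, T) = -3/7 (a(W, T) = -⅐*3 = -3/7)
b(d) = 4*d/7 (b(d) = d*(d/d - 3/7) = d*(1 - 3/7) = d*(4/7) = 4*d/7)
b(41) - j = (4/7)*41 - 1*16271 = 164/7 - 16271 = -113733/7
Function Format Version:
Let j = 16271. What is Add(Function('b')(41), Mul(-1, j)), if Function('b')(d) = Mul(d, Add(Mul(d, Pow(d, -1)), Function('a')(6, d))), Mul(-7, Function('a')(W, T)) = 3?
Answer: Rational(-113733, 7) ≈ -16248.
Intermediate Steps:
Function('a')(W, T) = Rational(-3, 7) (Function('a')(W, T) = Mul(Rational(-1, 7), 3) = Rational(-3, 7))
Function('b')(d) = Mul(Rational(4, 7), d) (Function('b')(d) = Mul(d, Add(Mul(d, Pow(d, -1)), Rational(-3, 7))) = Mul(d, Add(1, Rational(-3, 7))) = Mul(d, Rational(4, 7)) = Mul(Rational(4, 7), d))
Add(Function('b')(41), Mul(-1, j)) = Add(Mul(Rational(4, 7), 41), Mul(-1, 16271)) = Add(Rational(164, 7), -16271) = Rational(-113733, 7)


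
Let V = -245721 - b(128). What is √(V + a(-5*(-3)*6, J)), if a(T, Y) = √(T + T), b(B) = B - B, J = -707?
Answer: √(-245721 + 6*√5) ≈ 495.69*I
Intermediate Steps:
b(B) = 0
a(T, Y) = √2*√T (a(T, Y) = √(2*T) = √2*√T)
V = -245721 (V = -245721 - 1*0 = -245721 + 0 = -245721)
√(V + a(-5*(-3)*6, J)) = √(-245721 + √2*√(-5*(-3)*6)) = √(-245721 + √2*√(15*6)) = √(-245721 + √2*√90) = √(-245721 + √2*(3*√10)) = √(-245721 + 6*√5)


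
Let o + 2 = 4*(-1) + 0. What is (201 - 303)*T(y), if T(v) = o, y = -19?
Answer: 612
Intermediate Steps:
o = -6 (o = -2 + (4*(-1) + 0) = -2 + (-4 + 0) = -2 - 4 = -6)
T(v) = -6
(201 - 303)*T(y) = (201 - 303)*(-6) = -102*(-6) = 612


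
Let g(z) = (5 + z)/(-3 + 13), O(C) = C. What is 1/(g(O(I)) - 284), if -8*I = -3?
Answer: -80/22677 ≈ -0.0035278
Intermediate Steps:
I = 3/8 (I = -1/8*(-3) = 3/8 ≈ 0.37500)
g(z) = 1/2 + z/10 (g(z) = (5 + z)/10 = (5 + z)*(1/10) = 1/2 + z/10)
1/(g(O(I)) - 284) = 1/((1/2 + (1/10)*(3/8)) - 284) = 1/((1/2 + 3/80) - 284) = 1/(43/80 - 284) = 1/(-22677/80) = -80/22677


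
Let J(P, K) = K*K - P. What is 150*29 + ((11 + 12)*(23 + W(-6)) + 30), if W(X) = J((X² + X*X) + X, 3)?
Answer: 3598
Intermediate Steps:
J(P, K) = K² - P
W(X) = 9 - X - 2*X² (W(X) = 3² - ((X² + X*X) + X) = 9 - ((X² + X²) + X) = 9 - (2*X² + X) = 9 - (X + 2*X²) = 9 + (-X - 2*X²) = 9 - X - 2*X²)
150*29 + ((11 + 12)*(23 + W(-6)) + 30) = 150*29 + ((11 + 12)*(23 + (9 - 1*(-6)*(1 + 2*(-6)))) + 30) = 4350 + (23*(23 + (9 - 1*(-6)*(1 - 12))) + 30) = 4350 + (23*(23 + (9 - 1*(-6)*(-11))) + 30) = 4350 + (23*(23 + (9 - 66)) + 30) = 4350 + (23*(23 - 57) + 30) = 4350 + (23*(-34) + 30) = 4350 + (-782 + 30) = 4350 - 752 = 3598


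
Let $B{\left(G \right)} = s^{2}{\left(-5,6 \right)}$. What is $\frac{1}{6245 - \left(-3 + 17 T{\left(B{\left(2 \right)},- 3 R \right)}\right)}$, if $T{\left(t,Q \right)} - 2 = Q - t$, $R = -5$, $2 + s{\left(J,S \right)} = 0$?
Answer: $\frac{1}{6027} \approx 0.00016592$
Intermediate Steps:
$s{\left(J,S \right)} = -2$ ($s{\left(J,S \right)} = -2 + 0 = -2$)
$B{\left(G \right)} = 4$ ($B{\left(G \right)} = \left(-2\right)^{2} = 4$)
$T{\left(t,Q \right)} = 2 + Q - t$ ($T{\left(t,Q \right)} = 2 + \left(Q - t\right) = 2 + Q - t$)
$\frac{1}{6245 - \left(-3 + 17 T{\left(B{\left(2 \right)},- 3 R \right)}\right)} = \frac{1}{6245 + \left(\frac{45}{15} - 17 \left(2 - -15 - 4\right)\right)} = \frac{1}{6245 + \left(45 \cdot \frac{1}{15} - 17 \left(2 + 15 - 4\right)\right)} = \frac{1}{6245 + \left(3 - 221\right)} = \frac{1}{6245 - 218} = \frac{1}{6027}$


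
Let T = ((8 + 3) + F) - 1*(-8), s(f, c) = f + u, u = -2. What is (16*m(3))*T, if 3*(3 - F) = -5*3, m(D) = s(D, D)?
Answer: 432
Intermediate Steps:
s(f, c) = -2 + f (s(f, c) = f - 2 = -2 + f)
m(D) = -2 + D
F = 8 (F = 3 - (-5)*3/3 = 3 - 1/3*(-15) = 3 + 5 = 8)
T = 27 (T = ((8 + 3) + 8) - 1*(-8) = (11 + 8) + 8 = 19 + 8 = 27)
(16*m(3))*T = (16*(-2 + 3))*27 = (16*1)*27 = 16*27 = 432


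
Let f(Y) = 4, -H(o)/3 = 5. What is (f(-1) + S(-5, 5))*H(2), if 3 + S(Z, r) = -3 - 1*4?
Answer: 90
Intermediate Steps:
H(o) = -15 (H(o) = -3*5 = -15)
S(Z, r) = -10 (S(Z, r) = -3 + (-3 - 1*4) = -3 + (-3 - 4) = -3 - 7 = -10)
(f(-1) + S(-5, 5))*H(2) = (4 - 10)*(-15) = -6*(-15) = 90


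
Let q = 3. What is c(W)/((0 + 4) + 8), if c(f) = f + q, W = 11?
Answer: 7/6 ≈ 1.1667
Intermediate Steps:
c(f) = 3 + f (c(f) = f + 3 = 3 + f)
c(W)/((0 + 4) + 8) = (3 + 11)/((0 + 4) + 8) = 14/(4 + 8) = 14/12 = (1/12)*14 = 7/6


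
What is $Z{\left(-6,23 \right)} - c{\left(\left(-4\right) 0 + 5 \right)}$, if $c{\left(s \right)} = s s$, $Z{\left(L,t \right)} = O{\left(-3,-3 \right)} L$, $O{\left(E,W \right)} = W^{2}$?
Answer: $-79$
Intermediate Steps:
$Z{\left(L,t \right)} = 9 L$ ($Z{\left(L,t \right)} = \left(-3\right)^{2} L = 9 L$)
$c{\left(s \right)} = s^{2}$
$Z{\left(-6,23 \right)} - c{\left(\left(-4\right) 0 + 5 \right)} = 9 \left(-6\right) - \left(\left(-4\right) 0 + 5\right)^{2} = -54 - \left(0 + 5\right)^{2} = -54 - 5^{2} = -54 - 25 = -79$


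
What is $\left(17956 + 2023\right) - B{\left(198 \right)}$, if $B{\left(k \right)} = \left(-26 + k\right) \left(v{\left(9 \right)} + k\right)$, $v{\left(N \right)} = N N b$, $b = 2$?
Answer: $-41941$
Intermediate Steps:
$v{\left(N \right)} = 2 N^{2}$ ($v{\left(N \right)} = N N 2 = N^{2} \cdot 2 = 2 N^{2}$)
$B{\left(k \right)} = \left(-26 + k\right) \left(162 + k\right)$ ($B{\left(k \right)} = \left(-26 + k\right) \left(2 \cdot 9^{2} + k\right) = \left(-26 + k\right) \left(2 \cdot 81 + k\right) = \left(-26 + k\right) \left(162 + k\right)$)
$\left(17956 + 2023\right) - B{\left(198 \right)} = \left(17956 + 2023\right) - \left(-4212 + 198^{2} + 136 \cdot 198\right) = 19979 - \left(-4212 + 39204 + 26928\right) = 19979 - 61920 = -41941$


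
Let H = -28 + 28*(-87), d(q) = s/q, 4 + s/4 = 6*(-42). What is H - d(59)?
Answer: -144352/59 ≈ -2446.6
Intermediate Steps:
s = -1024 (s = -16 + 4*(6*(-42)) = -16 + 4*(-252) = -16 - 1008 = -1024)
d(q) = -1024/q
H = -2464 (H = -28 - 2436 = -2464)
H - d(59) = -2464 - (-1024)/59 = -2464 - 1*(-1024/59) = -2464 + 1024/59 = -144352/59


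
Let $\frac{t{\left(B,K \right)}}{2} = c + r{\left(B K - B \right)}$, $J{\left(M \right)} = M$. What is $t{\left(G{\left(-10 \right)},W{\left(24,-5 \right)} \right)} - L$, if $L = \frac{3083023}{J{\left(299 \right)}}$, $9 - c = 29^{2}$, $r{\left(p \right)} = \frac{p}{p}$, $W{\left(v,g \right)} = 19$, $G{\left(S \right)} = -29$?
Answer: $- \frac{3579961}{299} \approx -11973.0$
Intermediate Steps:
$r{\left(p \right)} = 1$
$c = -832$ ($c = 9 - 29^{2} = 9 - 841 = -832$)
$t{\left(B,K \right)} = -1662$ ($t{\left(B,K \right)} = 2 \left(-832 + 1\right) = 2 \left(-831\right) = -1662$)
$L = \frac{3083023}{299} \approx 10311.0$
$t{\left(G{\left(-10 \right)},W{\left(24,-5 \right)} \right)} - L = -1662 - \frac{3083023}{299} = - \frac{3579961}{299}$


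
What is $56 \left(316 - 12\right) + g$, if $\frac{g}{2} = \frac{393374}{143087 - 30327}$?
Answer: $\frac{480103247}{28190} \approx 17031.0$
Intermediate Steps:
$g = \frac{196687}{28190}$ ($g = 2 \frac{393374}{143087 - 30327} = 2 \cdot \frac{393374}{112760} = 2 \cdot 393374 \cdot \frac{1}{112760} = 2 \cdot \frac{196687}{56380} = \frac{196687}{28190} \approx 6.9772$)
$56 \left(316 - 12\right) + g = 56 \left(316 - 12\right) + \frac{196687}{28190} = 56 \cdot 304 + \frac{196687}{28190} = 17024 + \frac{196687}{28190} = \frac{480103247}{28190}$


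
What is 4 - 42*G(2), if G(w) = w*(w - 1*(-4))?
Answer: -500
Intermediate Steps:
G(w) = w*(4 + w) (G(w) = w*(w + 4) = w*(4 + w))
4 - 42*G(2) = 4 - 84*(4 + 2) = 4 - 84*6 = 4 - 42*12 = 4 - 504 = -500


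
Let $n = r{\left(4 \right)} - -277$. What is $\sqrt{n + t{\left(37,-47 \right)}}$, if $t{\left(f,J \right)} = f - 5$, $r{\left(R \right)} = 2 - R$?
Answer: $\sqrt{307} \approx 17.521$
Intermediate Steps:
$t{\left(f,J \right)} = -5 + f$ ($t{\left(f,J \right)} = f - 5 = -5 + f$)
$n = 275$ ($n = \left(2 - 4\right) - -277 = \left(2 - 4\right) + 277 = -2 + 277 = 275$)
$\sqrt{n + t{\left(37,-47 \right)}} = \sqrt{275 + \left(-5 + 37\right)} = \sqrt{275 + 32} = \sqrt{307}$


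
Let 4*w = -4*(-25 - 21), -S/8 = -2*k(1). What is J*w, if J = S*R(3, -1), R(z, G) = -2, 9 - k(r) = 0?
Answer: -13248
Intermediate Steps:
k(r) = 9 (k(r) = 9 - 1*0 = 9 + 0 = 9)
S = 144 (S = -(-16)*9 = -8*(-18) = 144)
w = 46 (w = (-4*(-25 - 21))/4 = (-4*(-46))/4 = (1/4)*184 = 46)
J = -288 (J = 144*(-2) = -288)
J*w = -288*46 = -13248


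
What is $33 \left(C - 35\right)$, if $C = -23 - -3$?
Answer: $-1815$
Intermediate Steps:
$C = -20$ ($C = -23 + 3 = -20$)
$33 \left(C - 35\right) = 33 \left(-20 - 35\right) = 33 \left(-55\right) = -1815$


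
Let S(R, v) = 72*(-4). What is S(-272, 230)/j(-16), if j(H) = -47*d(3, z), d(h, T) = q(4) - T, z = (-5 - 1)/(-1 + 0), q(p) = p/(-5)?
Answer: -720/799 ≈ -0.90113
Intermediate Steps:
q(p) = -p/5 (q(p) = p*(-⅕) = -p/5)
z = 6 (z = -6/(-1) = -6*(-1) = 6)
d(h, T) = -⅘ - T (d(h, T) = -⅕*4 - T = -⅘ - T)
S(R, v) = -288
j(H) = 1598/5 (j(H) = -47*(-⅘ - 1*6) = -47*(-⅘ - 6) = -47*(-34/5) = 1598/5)
S(-272, 230)/j(-16) = -288/1598/5 = -288*5/1598 = -720/799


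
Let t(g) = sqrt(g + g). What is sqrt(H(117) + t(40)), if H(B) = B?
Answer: sqrt(117 + 4*sqrt(5)) ≈ 11.222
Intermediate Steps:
t(g) = sqrt(2)*sqrt(g) (t(g) = sqrt(2*g) = sqrt(2)*sqrt(g))
sqrt(H(117) + t(40)) = sqrt(117 + sqrt(2)*sqrt(40)) = sqrt(117 + sqrt(2)*(2*sqrt(10))) = sqrt(117 + 4*sqrt(5))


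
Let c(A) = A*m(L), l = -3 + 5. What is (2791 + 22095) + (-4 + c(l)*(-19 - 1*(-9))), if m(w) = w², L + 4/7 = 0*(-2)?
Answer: 1218898/49 ≈ 24875.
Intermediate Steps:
L = -4/7 (L = -4/7 + 0*(-2) = -4/7 + 0 = -4/7 ≈ -0.57143)
l = 2
c(A) = 16*A/49 (c(A) = A*(-4/7)² = A*(16/49) = 16*A/49)
(2791 + 22095) + (-4 + c(l)*(-19 - 1*(-9))) = (2791 + 22095) + (-4 + ((16/49)*2)*(-19 - 1*(-9))) = 24886 + (-4 + 32*(-19 + 9)/49) = 24886 + (-4 + (32/49)*(-10)) = 24886 + (-4 - 320/49) = 24886 - 516/49 = 1218898/49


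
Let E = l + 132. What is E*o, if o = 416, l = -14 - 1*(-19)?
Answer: 56992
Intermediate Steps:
l = 5 (l = -14 + 19 = 5)
E = 137 (E = 5 + 132 = 137)
E*o = 137*416 = 56992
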